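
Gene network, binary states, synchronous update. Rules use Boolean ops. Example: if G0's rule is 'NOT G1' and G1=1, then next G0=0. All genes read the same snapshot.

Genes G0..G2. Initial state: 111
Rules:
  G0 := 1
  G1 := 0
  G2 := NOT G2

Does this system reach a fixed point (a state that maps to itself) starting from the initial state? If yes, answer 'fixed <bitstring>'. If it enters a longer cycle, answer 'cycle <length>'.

Step 0: 111
Step 1: G0=1(const) G1=0(const) G2=NOT G2=NOT 1=0 -> 100
Step 2: G0=1(const) G1=0(const) G2=NOT G2=NOT 0=1 -> 101
Step 3: G0=1(const) G1=0(const) G2=NOT G2=NOT 1=0 -> 100
Cycle of length 2 starting at step 1 -> no fixed point

Answer: cycle 2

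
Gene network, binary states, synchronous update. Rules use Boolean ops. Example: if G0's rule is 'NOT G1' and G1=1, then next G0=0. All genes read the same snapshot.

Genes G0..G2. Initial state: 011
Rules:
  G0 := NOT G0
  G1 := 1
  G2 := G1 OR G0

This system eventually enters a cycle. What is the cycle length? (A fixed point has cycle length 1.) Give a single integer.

Answer: 2

Derivation:
Step 0: 011
Step 1: G0=NOT G0=NOT 0=1 G1=1(const) G2=G1|G0=1|0=1 -> 111
Step 2: G0=NOT G0=NOT 1=0 G1=1(const) G2=G1|G0=1|1=1 -> 011
State from step 2 equals state from step 0 -> cycle length 2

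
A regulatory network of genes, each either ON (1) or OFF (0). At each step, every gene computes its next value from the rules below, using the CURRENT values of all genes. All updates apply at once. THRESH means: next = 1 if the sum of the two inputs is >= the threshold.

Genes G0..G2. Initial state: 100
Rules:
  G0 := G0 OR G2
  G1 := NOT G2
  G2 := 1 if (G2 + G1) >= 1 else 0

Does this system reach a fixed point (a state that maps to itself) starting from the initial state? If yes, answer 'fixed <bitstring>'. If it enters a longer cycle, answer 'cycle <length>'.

Answer: fixed 101

Derivation:
Step 0: 100
Step 1: G0=G0|G2=1|0=1 G1=NOT G2=NOT 0=1 G2=(0+0>=1)=0 -> 110
Step 2: G0=G0|G2=1|0=1 G1=NOT G2=NOT 0=1 G2=(0+1>=1)=1 -> 111
Step 3: G0=G0|G2=1|1=1 G1=NOT G2=NOT 1=0 G2=(1+1>=1)=1 -> 101
Step 4: G0=G0|G2=1|1=1 G1=NOT G2=NOT 1=0 G2=(1+0>=1)=1 -> 101
Fixed point reached at step 3: 101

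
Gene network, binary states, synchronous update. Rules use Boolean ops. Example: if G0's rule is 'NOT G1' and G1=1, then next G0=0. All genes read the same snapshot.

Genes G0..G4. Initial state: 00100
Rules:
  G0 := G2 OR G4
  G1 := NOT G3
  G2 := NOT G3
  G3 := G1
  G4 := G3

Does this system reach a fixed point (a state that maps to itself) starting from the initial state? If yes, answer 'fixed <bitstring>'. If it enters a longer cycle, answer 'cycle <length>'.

Answer: cycle 4

Derivation:
Step 0: 00100
Step 1: G0=G2|G4=1|0=1 G1=NOT G3=NOT 0=1 G2=NOT G3=NOT 0=1 G3=G1=0 G4=G3=0 -> 11100
Step 2: G0=G2|G4=1|0=1 G1=NOT G3=NOT 0=1 G2=NOT G3=NOT 0=1 G3=G1=1 G4=G3=0 -> 11110
Step 3: G0=G2|G4=1|0=1 G1=NOT G3=NOT 1=0 G2=NOT G3=NOT 1=0 G3=G1=1 G4=G3=1 -> 10011
Step 4: G0=G2|G4=0|1=1 G1=NOT G3=NOT 1=0 G2=NOT G3=NOT 1=0 G3=G1=0 G4=G3=1 -> 10001
Step 5: G0=G2|G4=0|1=1 G1=NOT G3=NOT 0=1 G2=NOT G3=NOT 0=1 G3=G1=0 G4=G3=0 -> 11100
Cycle of length 4 starting at step 1 -> no fixed point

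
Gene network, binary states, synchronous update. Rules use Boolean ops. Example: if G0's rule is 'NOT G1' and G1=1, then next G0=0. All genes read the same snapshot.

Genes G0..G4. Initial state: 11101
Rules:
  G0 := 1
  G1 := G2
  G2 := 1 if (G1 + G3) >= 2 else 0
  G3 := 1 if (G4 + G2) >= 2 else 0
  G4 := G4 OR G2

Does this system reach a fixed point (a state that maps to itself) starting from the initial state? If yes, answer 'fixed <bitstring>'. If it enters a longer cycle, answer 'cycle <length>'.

Step 0: 11101
Step 1: G0=1(const) G1=G2=1 G2=(1+0>=2)=0 G3=(1+1>=2)=1 G4=G4|G2=1|1=1 -> 11011
Step 2: G0=1(const) G1=G2=0 G2=(1+1>=2)=1 G3=(1+0>=2)=0 G4=G4|G2=1|0=1 -> 10101
Step 3: G0=1(const) G1=G2=1 G2=(0+0>=2)=0 G3=(1+1>=2)=1 G4=G4|G2=1|1=1 -> 11011
Cycle of length 2 starting at step 1 -> no fixed point

Answer: cycle 2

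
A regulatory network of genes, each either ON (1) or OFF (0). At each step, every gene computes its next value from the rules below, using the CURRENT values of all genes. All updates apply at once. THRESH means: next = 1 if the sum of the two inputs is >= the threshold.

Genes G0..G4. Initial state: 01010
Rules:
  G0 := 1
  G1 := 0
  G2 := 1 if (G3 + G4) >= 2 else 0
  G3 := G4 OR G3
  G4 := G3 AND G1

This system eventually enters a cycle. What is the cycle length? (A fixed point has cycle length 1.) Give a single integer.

Answer: 1

Derivation:
Step 0: 01010
Step 1: G0=1(const) G1=0(const) G2=(1+0>=2)=0 G3=G4|G3=0|1=1 G4=G3&G1=1&1=1 -> 10011
Step 2: G0=1(const) G1=0(const) G2=(1+1>=2)=1 G3=G4|G3=1|1=1 G4=G3&G1=1&0=0 -> 10110
Step 3: G0=1(const) G1=0(const) G2=(1+0>=2)=0 G3=G4|G3=0|1=1 G4=G3&G1=1&0=0 -> 10010
Step 4: G0=1(const) G1=0(const) G2=(1+0>=2)=0 G3=G4|G3=0|1=1 G4=G3&G1=1&0=0 -> 10010
State from step 4 equals state from step 3 -> cycle length 1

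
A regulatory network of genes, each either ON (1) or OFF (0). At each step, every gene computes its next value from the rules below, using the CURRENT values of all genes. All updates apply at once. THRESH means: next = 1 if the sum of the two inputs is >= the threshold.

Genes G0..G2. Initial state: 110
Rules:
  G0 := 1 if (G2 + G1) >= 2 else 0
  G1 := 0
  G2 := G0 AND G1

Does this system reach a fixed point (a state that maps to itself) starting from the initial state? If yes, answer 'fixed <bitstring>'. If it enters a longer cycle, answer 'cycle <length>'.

Answer: fixed 000

Derivation:
Step 0: 110
Step 1: G0=(0+1>=2)=0 G1=0(const) G2=G0&G1=1&1=1 -> 001
Step 2: G0=(1+0>=2)=0 G1=0(const) G2=G0&G1=0&0=0 -> 000
Step 3: G0=(0+0>=2)=0 G1=0(const) G2=G0&G1=0&0=0 -> 000
Fixed point reached at step 2: 000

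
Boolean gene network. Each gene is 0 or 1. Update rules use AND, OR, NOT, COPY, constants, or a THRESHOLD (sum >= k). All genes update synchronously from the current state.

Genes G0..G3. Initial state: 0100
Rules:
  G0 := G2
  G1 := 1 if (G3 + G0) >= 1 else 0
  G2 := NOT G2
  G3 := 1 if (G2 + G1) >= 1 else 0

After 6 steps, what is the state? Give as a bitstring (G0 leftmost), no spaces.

Step 1: G0=G2=0 G1=(0+0>=1)=0 G2=NOT G2=NOT 0=1 G3=(0+1>=1)=1 -> 0011
Step 2: G0=G2=1 G1=(1+0>=1)=1 G2=NOT G2=NOT 1=0 G3=(1+0>=1)=1 -> 1101
Step 3: G0=G2=0 G1=(1+1>=1)=1 G2=NOT G2=NOT 0=1 G3=(0+1>=1)=1 -> 0111
Step 4: G0=G2=1 G1=(1+0>=1)=1 G2=NOT G2=NOT 1=0 G3=(1+1>=1)=1 -> 1101
Step 5: G0=G2=0 G1=(1+1>=1)=1 G2=NOT G2=NOT 0=1 G3=(0+1>=1)=1 -> 0111
Step 6: G0=G2=1 G1=(1+0>=1)=1 G2=NOT G2=NOT 1=0 G3=(1+1>=1)=1 -> 1101

1101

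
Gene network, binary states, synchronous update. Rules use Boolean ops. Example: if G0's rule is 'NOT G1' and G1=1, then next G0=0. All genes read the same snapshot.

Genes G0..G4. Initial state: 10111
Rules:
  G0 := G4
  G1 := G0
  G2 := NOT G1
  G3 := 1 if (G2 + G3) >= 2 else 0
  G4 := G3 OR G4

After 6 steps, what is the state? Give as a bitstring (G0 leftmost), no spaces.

Step 1: G0=G4=1 G1=G0=1 G2=NOT G1=NOT 0=1 G3=(1+1>=2)=1 G4=G3|G4=1|1=1 -> 11111
Step 2: G0=G4=1 G1=G0=1 G2=NOT G1=NOT 1=0 G3=(1+1>=2)=1 G4=G3|G4=1|1=1 -> 11011
Step 3: G0=G4=1 G1=G0=1 G2=NOT G1=NOT 1=0 G3=(0+1>=2)=0 G4=G3|G4=1|1=1 -> 11001
Step 4: G0=G4=1 G1=G0=1 G2=NOT G1=NOT 1=0 G3=(0+0>=2)=0 G4=G3|G4=0|1=1 -> 11001
Step 5: G0=G4=1 G1=G0=1 G2=NOT G1=NOT 1=0 G3=(0+0>=2)=0 G4=G3|G4=0|1=1 -> 11001
Step 6: G0=G4=1 G1=G0=1 G2=NOT G1=NOT 1=0 G3=(0+0>=2)=0 G4=G3|G4=0|1=1 -> 11001

11001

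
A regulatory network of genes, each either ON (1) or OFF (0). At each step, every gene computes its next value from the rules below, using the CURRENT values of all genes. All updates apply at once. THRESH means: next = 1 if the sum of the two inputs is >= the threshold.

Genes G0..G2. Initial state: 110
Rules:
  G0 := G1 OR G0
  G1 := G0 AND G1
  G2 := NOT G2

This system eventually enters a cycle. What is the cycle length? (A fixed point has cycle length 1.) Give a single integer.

Answer: 2

Derivation:
Step 0: 110
Step 1: G0=G1|G0=1|1=1 G1=G0&G1=1&1=1 G2=NOT G2=NOT 0=1 -> 111
Step 2: G0=G1|G0=1|1=1 G1=G0&G1=1&1=1 G2=NOT G2=NOT 1=0 -> 110
State from step 2 equals state from step 0 -> cycle length 2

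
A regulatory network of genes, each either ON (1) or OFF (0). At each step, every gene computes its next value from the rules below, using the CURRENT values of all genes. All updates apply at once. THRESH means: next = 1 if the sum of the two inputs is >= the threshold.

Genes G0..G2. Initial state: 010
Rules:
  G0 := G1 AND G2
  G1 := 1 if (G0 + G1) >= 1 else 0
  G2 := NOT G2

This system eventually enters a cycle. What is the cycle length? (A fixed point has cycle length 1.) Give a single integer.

Answer: 2

Derivation:
Step 0: 010
Step 1: G0=G1&G2=1&0=0 G1=(0+1>=1)=1 G2=NOT G2=NOT 0=1 -> 011
Step 2: G0=G1&G2=1&1=1 G1=(0+1>=1)=1 G2=NOT G2=NOT 1=0 -> 110
Step 3: G0=G1&G2=1&0=0 G1=(1+1>=1)=1 G2=NOT G2=NOT 0=1 -> 011
State from step 3 equals state from step 1 -> cycle length 2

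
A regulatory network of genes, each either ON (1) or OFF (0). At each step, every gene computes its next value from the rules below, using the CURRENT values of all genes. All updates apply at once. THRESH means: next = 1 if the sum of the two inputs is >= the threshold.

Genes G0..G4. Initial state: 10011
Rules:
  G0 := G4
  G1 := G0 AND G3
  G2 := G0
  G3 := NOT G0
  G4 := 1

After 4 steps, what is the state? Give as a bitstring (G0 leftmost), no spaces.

Step 1: G0=G4=1 G1=G0&G3=1&1=1 G2=G0=1 G3=NOT G0=NOT 1=0 G4=1(const) -> 11101
Step 2: G0=G4=1 G1=G0&G3=1&0=0 G2=G0=1 G3=NOT G0=NOT 1=0 G4=1(const) -> 10101
Step 3: G0=G4=1 G1=G0&G3=1&0=0 G2=G0=1 G3=NOT G0=NOT 1=0 G4=1(const) -> 10101
Step 4: G0=G4=1 G1=G0&G3=1&0=0 G2=G0=1 G3=NOT G0=NOT 1=0 G4=1(const) -> 10101

10101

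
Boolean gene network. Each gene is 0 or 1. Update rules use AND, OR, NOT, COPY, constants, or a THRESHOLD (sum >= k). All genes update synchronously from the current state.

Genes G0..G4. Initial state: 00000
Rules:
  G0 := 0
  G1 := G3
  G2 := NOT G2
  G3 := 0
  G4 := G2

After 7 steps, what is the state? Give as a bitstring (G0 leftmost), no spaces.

Step 1: G0=0(const) G1=G3=0 G2=NOT G2=NOT 0=1 G3=0(const) G4=G2=0 -> 00100
Step 2: G0=0(const) G1=G3=0 G2=NOT G2=NOT 1=0 G3=0(const) G4=G2=1 -> 00001
Step 3: G0=0(const) G1=G3=0 G2=NOT G2=NOT 0=1 G3=0(const) G4=G2=0 -> 00100
Step 4: G0=0(const) G1=G3=0 G2=NOT G2=NOT 1=0 G3=0(const) G4=G2=1 -> 00001
Step 5: G0=0(const) G1=G3=0 G2=NOT G2=NOT 0=1 G3=0(const) G4=G2=0 -> 00100
Step 6: G0=0(const) G1=G3=0 G2=NOT G2=NOT 1=0 G3=0(const) G4=G2=1 -> 00001
Step 7: G0=0(const) G1=G3=0 G2=NOT G2=NOT 0=1 G3=0(const) G4=G2=0 -> 00100

00100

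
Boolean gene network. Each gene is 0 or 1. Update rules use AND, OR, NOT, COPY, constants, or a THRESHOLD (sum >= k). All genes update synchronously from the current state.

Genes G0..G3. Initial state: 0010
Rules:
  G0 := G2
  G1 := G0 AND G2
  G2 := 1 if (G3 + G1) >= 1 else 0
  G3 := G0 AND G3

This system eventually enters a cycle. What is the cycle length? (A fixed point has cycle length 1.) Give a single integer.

Answer: 1

Derivation:
Step 0: 0010
Step 1: G0=G2=1 G1=G0&G2=0&1=0 G2=(0+0>=1)=0 G3=G0&G3=0&0=0 -> 1000
Step 2: G0=G2=0 G1=G0&G2=1&0=0 G2=(0+0>=1)=0 G3=G0&G3=1&0=0 -> 0000
Step 3: G0=G2=0 G1=G0&G2=0&0=0 G2=(0+0>=1)=0 G3=G0&G3=0&0=0 -> 0000
State from step 3 equals state from step 2 -> cycle length 1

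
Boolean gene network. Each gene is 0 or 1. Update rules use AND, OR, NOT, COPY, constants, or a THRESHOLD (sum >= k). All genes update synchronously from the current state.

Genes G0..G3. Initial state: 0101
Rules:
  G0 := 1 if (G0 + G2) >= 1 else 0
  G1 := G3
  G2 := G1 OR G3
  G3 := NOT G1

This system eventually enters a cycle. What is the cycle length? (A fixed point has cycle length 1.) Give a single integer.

Step 0: 0101
Step 1: G0=(0+0>=1)=0 G1=G3=1 G2=G1|G3=1|1=1 G3=NOT G1=NOT 1=0 -> 0110
Step 2: G0=(0+1>=1)=1 G1=G3=0 G2=G1|G3=1|0=1 G3=NOT G1=NOT 1=0 -> 1010
Step 3: G0=(1+1>=1)=1 G1=G3=0 G2=G1|G3=0|0=0 G3=NOT G1=NOT 0=1 -> 1001
Step 4: G0=(1+0>=1)=1 G1=G3=1 G2=G1|G3=0|1=1 G3=NOT G1=NOT 0=1 -> 1111
Step 5: G0=(1+1>=1)=1 G1=G3=1 G2=G1|G3=1|1=1 G3=NOT G1=NOT 1=0 -> 1110
Step 6: G0=(1+1>=1)=1 G1=G3=0 G2=G1|G3=1|0=1 G3=NOT G1=NOT 1=0 -> 1010
State from step 6 equals state from step 2 -> cycle length 4

Answer: 4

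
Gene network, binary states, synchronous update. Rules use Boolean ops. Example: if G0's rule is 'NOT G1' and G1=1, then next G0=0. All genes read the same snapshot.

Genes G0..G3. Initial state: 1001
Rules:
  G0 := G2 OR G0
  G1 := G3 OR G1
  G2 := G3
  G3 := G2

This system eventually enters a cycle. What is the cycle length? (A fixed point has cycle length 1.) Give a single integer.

Answer: 2

Derivation:
Step 0: 1001
Step 1: G0=G2|G0=0|1=1 G1=G3|G1=1|0=1 G2=G3=1 G3=G2=0 -> 1110
Step 2: G0=G2|G0=1|1=1 G1=G3|G1=0|1=1 G2=G3=0 G3=G2=1 -> 1101
Step 3: G0=G2|G0=0|1=1 G1=G3|G1=1|1=1 G2=G3=1 G3=G2=0 -> 1110
State from step 3 equals state from step 1 -> cycle length 2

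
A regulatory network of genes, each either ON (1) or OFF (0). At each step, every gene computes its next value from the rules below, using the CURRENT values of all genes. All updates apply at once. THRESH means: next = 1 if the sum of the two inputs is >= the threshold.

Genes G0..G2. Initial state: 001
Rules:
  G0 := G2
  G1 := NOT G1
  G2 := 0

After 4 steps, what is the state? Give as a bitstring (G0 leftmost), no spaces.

Step 1: G0=G2=1 G1=NOT G1=NOT 0=1 G2=0(const) -> 110
Step 2: G0=G2=0 G1=NOT G1=NOT 1=0 G2=0(const) -> 000
Step 3: G0=G2=0 G1=NOT G1=NOT 0=1 G2=0(const) -> 010
Step 4: G0=G2=0 G1=NOT G1=NOT 1=0 G2=0(const) -> 000

000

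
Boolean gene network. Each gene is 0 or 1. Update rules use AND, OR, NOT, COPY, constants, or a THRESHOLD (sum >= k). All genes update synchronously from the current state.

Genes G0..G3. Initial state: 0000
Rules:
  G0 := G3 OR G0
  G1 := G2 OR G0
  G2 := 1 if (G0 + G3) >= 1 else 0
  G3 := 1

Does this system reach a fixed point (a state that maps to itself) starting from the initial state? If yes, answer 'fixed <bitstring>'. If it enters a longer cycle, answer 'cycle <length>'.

Step 0: 0000
Step 1: G0=G3|G0=0|0=0 G1=G2|G0=0|0=0 G2=(0+0>=1)=0 G3=1(const) -> 0001
Step 2: G0=G3|G0=1|0=1 G1=G2|G0=0|0=0 G2=(0+1>=1)=1 G3=1(const) -> 1011
Step 3: G0=G3|G0=1|1=1 G1=G2|G0=1|1=1 G2=(1+1>=1)=1 G3=1(const) -> 1111
Step 4: G0=G3|G0=1|1=1 G1=G2|G0=1|1=1 G2=(1+1>=1)=1 G3=1(const) -> 1111
Fixed point reached at step 3: 1111

Answer: fixed 1111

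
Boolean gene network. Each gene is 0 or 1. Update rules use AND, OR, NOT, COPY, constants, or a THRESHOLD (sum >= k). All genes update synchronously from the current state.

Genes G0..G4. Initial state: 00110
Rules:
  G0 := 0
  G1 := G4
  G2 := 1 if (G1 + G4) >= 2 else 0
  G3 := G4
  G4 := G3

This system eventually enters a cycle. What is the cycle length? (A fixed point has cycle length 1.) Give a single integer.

Step 0: 00110
Step 1: G0=0(const) G1=G4=0 G2=(0+0>=2)=0 G3=G4=0 G4=G3=1 -> 00001
Step 2: G0=0(const) G1=G4=1 G2=(0+1>=2)=0 G3=G4=1 G4=G3=0 -> 01010
Step 3: G0=0(const) G1=G4=0 G2=(1+0>=2)=0 G3=G4=0 G4=G3=1 -> 00001
State from step 3 equals state from step 1 -> cycle length 2

Answer: 2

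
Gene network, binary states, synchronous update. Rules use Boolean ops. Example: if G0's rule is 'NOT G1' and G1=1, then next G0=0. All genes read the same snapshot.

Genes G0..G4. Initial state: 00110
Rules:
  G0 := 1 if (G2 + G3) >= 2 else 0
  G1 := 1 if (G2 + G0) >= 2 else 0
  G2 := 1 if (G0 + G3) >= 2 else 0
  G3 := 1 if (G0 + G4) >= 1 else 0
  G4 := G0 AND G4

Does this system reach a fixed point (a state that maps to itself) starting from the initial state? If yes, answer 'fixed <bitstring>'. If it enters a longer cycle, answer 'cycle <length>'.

Answer: fixed 00000

Derivation:
Step 0: 00110
Step 1: G0=(1+1>=2)=1 G1=(1+0>=2)=0 G2=(0+1>=2)=0 G3=(0+0>=1)=0 G4=G0&G4=0&0=0 -> 10000
Step 2: G0=(0+0>=2)=0 G1=(0+1>=2)=0 G2=(1+0>=2)=0 G3=(1+0>=1)=1 G4=G0&G4=1&0=0 -> 00010
Step 3: G0=(0+1>=2)=0 G1=(0+0>=2)=0 G2=(0+1>=2)=0 G3=(0+0>=1)=0 G4=G0&G4=0&0=0 -> 00000
Step 4: G0=(0+0>=2)=0 G1=(0+0>=2)=0 G2=(0+0>=2)=0 G3=(0+0>=1)=0 G4=G0&G4=0&0=0 -> 00000
Fixed point reached at step 3: 00000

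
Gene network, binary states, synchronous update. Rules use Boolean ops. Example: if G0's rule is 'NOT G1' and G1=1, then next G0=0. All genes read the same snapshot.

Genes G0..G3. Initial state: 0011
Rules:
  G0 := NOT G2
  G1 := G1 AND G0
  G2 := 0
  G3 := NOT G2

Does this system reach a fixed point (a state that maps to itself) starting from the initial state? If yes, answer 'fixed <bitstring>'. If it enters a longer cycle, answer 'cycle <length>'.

Step 0: 0011
Step 1: G0=NOT G2=NOT 1=0 G1=G1&G0=0&0=0 G2=0(const) G3=NOT G2=NOT 1=0 -> 0000
Step 2: G0=NOT G2=NOT 0=1 G1=G1&G0=0&0=0 G2=0(const) G3=NOT G2=NOT 0=1 -> 1001
Step 3: G0=NOT G2=NOT 0=1 G1=G1&G0=0&1=0 G2=0(const) G3=NOT G2=NOT 0=1 -> 1001
Fixed point reached at step 2: 1001

Answer: fixed 1001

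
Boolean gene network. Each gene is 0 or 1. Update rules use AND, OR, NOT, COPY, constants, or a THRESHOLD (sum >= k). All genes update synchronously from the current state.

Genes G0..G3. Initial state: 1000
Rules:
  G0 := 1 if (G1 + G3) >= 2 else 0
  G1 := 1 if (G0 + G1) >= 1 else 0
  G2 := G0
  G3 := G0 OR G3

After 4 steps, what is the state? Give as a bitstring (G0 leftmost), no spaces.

Step 1: G0=(0+0>=2)=0 G1=(1+0>=1)=1 G2=G0=1 G3=G0|G3=1|0=1 -> 0111
Step 2: G0=(1+1>=2)=1 G1=(0+1>=1)=1 G2=G0=0 G3=G0|G3=0|1=1 -> 1101
Step 3: G0=(1+1>=2)=1 G1=(1+1>=1)=1 G2=G0=1 G3=G0|G3=1|1=1 -> 1111
Step 4: G0=(1+1>=2)=1 G1=(1+1>=1)=1 G2=G0=1 G3=G0|G3=1|1=1 -> 1111

1111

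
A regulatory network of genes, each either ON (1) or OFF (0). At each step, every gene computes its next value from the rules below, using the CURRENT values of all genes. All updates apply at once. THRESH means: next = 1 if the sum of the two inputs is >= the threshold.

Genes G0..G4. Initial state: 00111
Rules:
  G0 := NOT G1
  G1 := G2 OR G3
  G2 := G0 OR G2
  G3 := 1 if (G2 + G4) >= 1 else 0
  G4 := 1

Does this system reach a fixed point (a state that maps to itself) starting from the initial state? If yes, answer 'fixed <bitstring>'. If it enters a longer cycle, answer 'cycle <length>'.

Answer: fixed 01111

Derivation:
Step 0: 00111
Step 1: G0=NOT G1=NOT 0=1 G1=G2|G3=1|1=1 G2=G0|G2=0|1=1 G3=(1+1>=1)=1 G4=1(const) -> 11111
Step 2: G0=NOT G1=NOT 1=0 G1=G2|G3=1|1=1 G2=G0|G2=1|1=1 G3=(1+1>=1)=1 G4=1(const) -> 01111
Step 3: G0=NOT G1=NOT 1=0 G1=G2|G3=1|1=1 G2=G0|G2=0|1=1 G3=(1+1>=1)=1 G4=1(const) -> 01111
Fixed point reached at step 2: 01111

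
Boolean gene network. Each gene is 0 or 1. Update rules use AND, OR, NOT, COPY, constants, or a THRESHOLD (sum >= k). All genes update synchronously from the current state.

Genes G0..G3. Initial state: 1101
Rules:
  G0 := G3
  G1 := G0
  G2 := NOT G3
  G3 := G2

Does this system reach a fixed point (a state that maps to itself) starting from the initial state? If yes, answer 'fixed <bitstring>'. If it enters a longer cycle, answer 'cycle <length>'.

Step 0: 1101
Step 1: G0=G3=1 G1=G0=1 G2=NOT G3=NOT 1=0 G3=G2=0 -> 1100
Step 2: G0=G3=0 G1=G0=1 G2=NOT G3=NOT 0=1 G3=G2=0 -> 0110
Step 3: G0=G3=0 G1=G0=0 G2=NOT G3=NOT 0=1 G3=G2=1 -> 0011
Step 4: G0=G3=1 G1=G0=0 G2=NOT G3=NOT 1=0 G3=G2=1 -> 1001
Step 5: G0=G3=1 G1=G0=1 G2=NOT G3=NOT 1=0 G3=G2=0 -> 1100
Cycle of length 4 starting at step 1 -> no fixed point

Answer: cycle 4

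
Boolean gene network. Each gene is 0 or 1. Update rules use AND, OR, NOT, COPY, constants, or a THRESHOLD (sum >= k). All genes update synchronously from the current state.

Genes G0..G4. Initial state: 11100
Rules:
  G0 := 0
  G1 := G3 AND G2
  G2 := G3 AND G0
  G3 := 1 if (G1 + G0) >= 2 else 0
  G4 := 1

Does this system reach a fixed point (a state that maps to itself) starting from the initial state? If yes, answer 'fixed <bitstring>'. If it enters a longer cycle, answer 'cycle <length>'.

Answer: fixed 00001

Derivation:
Step 0: 11100
Step 1: G0=0(const) G1=G3&G2=0&1=0 G2=G3&G0=0&1=0 G3=(1+1>=2)=1 G4=1(const) -> 00011
Step 2: G0=0(const) G1=G3&G2=1&0=0 G2=G3&G0=1&0=0 G3=(0+0>=2)=0 G4=1(const) -> 00001
Step 3: G0=0(const) G1=G3&G2=0&0=0 G2=G3&G0=0&0=0 G3=(0+0>=2)=0 G4=1(const) -> 00001
Fixed point reached at step 2: 00001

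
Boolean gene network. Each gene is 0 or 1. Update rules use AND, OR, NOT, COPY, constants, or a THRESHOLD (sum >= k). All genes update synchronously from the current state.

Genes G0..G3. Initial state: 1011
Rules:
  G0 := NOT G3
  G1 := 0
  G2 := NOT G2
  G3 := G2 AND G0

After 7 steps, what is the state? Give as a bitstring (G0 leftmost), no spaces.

Step 1: G0=NOT G3=NOT 1=0 G1=0(const) G2=NOT G2=NOT 1=0 G3=G2&G0=1&1=1 -> 0001
Step 2: G0=NOT G3=NOT 1=0 G1=0(const) G2=NOT G2=NOT 0=1 G3=G2&G0=0&0=0 -> 0010
Step 3: G0=NOT G3=NOT 0=1 G1=0(const) G2=NOT G2=NOT 1=0 G3=G2&G0=1&0=0 -> 1000
Step 4: G0=NOT G3=NOT 0=1 G1=0(const) G2=NOT G2=NOT 0=1 G3=G2&G0=0&1=0 -> 1010
Step 5: G0=NOT G3=NOT 0=1 G1=0(const) G2=NOT G2=NOT 1=0 G3=G2&G0=1&1=1 -> 1001
Step 6: G0=NOT G3=NOT 1=0 G1=0(const) G2=NOT G2=NOT 0=1 G3=G2&G0=0&1=0 -> 0010
Step 7: G0=NOT G3=NOT 0=1 G1=0(const) G2=NOT G2=NOT 1=0 G3=G2&G0=1&0=0 -> 1000

1000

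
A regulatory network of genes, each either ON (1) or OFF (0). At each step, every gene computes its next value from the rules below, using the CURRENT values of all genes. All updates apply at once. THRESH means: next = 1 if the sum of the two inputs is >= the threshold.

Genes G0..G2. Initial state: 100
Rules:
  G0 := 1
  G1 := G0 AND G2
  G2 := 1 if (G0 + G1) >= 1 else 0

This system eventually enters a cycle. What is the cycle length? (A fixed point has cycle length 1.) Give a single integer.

Answer: 1

Derivation:
Step 0: 100
Step 1: G0=1(const) G1=G0&G2=1&0=0 G2=(1+0>=1)=1 -> 101
Step 2: G0=1(const) G1=G0&G2=1&1=1 G2=(1+0>=1)=1 -> 111
Step 3: G0=1(const) G1=G0&G2=1&1=1 G2=(1+1>=1)=1 -> 111
State from step 3 equals state from step 2 -> cycle length 1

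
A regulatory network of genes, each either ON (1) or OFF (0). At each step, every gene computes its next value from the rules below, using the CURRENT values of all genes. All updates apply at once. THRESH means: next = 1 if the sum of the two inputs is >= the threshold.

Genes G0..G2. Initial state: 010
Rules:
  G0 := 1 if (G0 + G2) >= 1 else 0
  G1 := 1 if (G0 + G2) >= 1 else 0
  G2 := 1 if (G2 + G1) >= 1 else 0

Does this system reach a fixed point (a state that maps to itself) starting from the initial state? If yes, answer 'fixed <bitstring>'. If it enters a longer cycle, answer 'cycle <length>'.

Step 0: 010
Step 1: G0=(0+0>=1)=0 G1=(0+0>=1)=0 G2=(0+1>=1)=1 -> 001
Step 2: G0=(0+1>=1)=1 G1=(0+1>=1)=1 G2=(1+0>=1)=1 -> 111
Step 3: G0=(1+1>=1)=1 G1=(1+1>=1)=1 G2=(1+1>=1)=1 -> 111
Fixed point reached at step 2: 111

Answer: fixed 111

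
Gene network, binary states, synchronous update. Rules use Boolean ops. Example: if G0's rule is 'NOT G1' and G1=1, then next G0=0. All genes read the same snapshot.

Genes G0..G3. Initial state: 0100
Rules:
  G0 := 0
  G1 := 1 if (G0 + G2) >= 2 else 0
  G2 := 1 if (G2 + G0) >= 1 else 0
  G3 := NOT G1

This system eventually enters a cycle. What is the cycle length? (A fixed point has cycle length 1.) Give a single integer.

Step 0: 0100
Step 1: G0=0(const) G1=(0+0>=2)=0 G2=(0+0>=1)=0 G3=NOT G1=NOT 1=0 -> 0000
Step 2: G0=0(const) G1=(0+0>=2)=0 G2=(0+0>=1)=0 G3=NOT G1=NOT 0=1 -> 0001
Step 3: G0=0(const) G1=(0+0>=2)=0 G2=(0+0>=1)=0 G3=NOT G1=NOT 0=1 -> 0001
State from step 3 equals state from step 2 -> cycle length 1

Answer: 1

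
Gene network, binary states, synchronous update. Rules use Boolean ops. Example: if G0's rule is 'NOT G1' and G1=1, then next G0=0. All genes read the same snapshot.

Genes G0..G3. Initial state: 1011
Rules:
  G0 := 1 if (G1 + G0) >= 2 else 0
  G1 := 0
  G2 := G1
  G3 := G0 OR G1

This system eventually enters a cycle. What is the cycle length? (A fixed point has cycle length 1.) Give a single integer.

Step 0: 1011
Step 1: G0=(0+1>=2)=0 G1=0(const) G2=G1=0 G3=G0|G1=1|0=1 -> 0001
Step 2: G0=(0+0>=2)=0 G1=0(const) G2=G1=0 G3=G0|G1=0|0=0 -> 0000
Step 3: G0=(0+0>=2)=0 G1=0(const) G2=G1=0 G3=G0|G1=0|0=0 -> 0000
State from step 3 equals state from step 2 -> cycle length 1

Answer: 1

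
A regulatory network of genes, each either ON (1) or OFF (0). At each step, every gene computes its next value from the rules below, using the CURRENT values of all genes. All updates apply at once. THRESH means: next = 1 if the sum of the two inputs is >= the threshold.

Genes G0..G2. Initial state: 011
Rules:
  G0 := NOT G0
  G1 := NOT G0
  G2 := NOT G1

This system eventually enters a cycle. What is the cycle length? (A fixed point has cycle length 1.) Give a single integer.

Answer: 2

Derivation:
Step 0: 011
Step 1: G0=NOT G0=NOT 0=1 G1=NOT G0=NOT 0=1 G2=NOT G1=NOT 1=0 -> 110
Step 2: G0=NOT G0=NOT 1=0 G1=NOT G0=NOT 1=0 G2=NOT G1=NOT 1=0 -> 000
Step 3: G0=NOT G0=NOT 0=1 G1=NOT G0=NOT 0=1 G2=NOT G1=NOT 0=1 -> 111
Step 4: G0=NOT G0=NOT 1=0 G1=NOT G0=NOT 1=0 G2=NOT G1=NOT 1=0 -> 000
State from step 4 equals state from step 2 -> cycle length 2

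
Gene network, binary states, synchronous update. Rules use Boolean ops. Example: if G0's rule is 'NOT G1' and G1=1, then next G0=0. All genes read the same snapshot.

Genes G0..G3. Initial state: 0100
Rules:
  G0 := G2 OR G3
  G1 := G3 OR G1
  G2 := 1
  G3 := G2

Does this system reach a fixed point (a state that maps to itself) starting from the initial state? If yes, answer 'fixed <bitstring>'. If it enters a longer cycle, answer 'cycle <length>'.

Step 0: 0100
Step 1: G0=G2|G3=0|0=0 G1=G3|G1=0|1=1 G2=1(const) G3=G2=0 -> 0110
Step 2: G0=G2|G3=1|0=1 G1=G3|G1=0|1=1 G2=1(const) G3=G2=1 -> 1111
Step 3: G0=G2|G3=1|1=1 G1=G3|G1=1|1=1 G2=1(const) G3=G2=1 -> 1111
Fixed point reached at step 2: 1111

Answer: fixed 1111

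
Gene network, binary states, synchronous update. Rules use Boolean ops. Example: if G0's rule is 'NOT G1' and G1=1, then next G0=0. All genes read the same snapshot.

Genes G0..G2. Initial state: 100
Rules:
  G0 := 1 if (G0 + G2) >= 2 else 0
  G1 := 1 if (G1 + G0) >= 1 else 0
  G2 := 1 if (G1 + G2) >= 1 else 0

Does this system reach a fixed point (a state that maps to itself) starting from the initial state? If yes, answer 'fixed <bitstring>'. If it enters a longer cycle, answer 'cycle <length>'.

Step 0: 100
Step 1: G0=(1+0>=2)=0 G1=(0+1>=1)=1 G2=(0+0>=1)=0 -> 010
Step 2: G0=(0+0>=2)=0 G1=(1+0>=1)=1 G2=(1+0>=1)=1 -> 011
Step 3: G0=(0+1>=2)=0 G1=(1+0>=1)=1 G2=(1+1>=1)=1 -> 011
Fixed point reached at step 2: 011

Answer: fixed 011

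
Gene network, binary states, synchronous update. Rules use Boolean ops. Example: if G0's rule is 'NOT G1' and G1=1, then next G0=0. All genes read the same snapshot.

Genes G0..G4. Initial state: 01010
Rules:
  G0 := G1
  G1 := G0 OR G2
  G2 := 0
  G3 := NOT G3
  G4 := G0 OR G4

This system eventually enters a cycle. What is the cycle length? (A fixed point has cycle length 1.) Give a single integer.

Step 0: 01010
Step 1: G0=G1=1 G1=G0|G2=0|0=0 G2=0(const) G3=NOT G3=NOT 1=0 G4=G0|G4=0|0=0 -> 10000
Step 2: G0=G1=0 G1=G0|G2=1|0=1 G2=0(const) G3=NOT G3=NOT 0=1 G4=G0|G4=1|0=1 -> 01011
Step 3: G0=G1=1 G1=G0|G2=0|0=0 G2=0(const) G3=NOT G3=NOT 1=0 G4=G0|G4=0|1=1 -> 10001
Step 4: G0=G1=0 G1=G0|G2=1|0=1 G2=0(const) G3=NOT G3=NOT 0=1 G4=G0|G4=1|1=1 -> 01011
State from step 4 equals state from step 2 -> cycle length 2

Answer: 2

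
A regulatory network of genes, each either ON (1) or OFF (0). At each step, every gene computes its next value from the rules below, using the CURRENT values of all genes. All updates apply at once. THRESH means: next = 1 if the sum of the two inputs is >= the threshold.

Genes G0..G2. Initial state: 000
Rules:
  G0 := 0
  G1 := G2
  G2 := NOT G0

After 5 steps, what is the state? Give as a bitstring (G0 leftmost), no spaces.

Step 1: G0=0(const) G1=G2=0 G2=NOT G0=NOT 0=1 -> 001
Step 2: G0=0(const) G1=G2=1 G2=NOT G0=NOT 0=1 -> 011
Step 3: G0=0(const) G1=G2=1 G2=NOT G0=NOT 0=1 -> 011
Step 4: G0=0(const) G1=G2=1 G2=NOT G0=NOT 0=1 -> 011
Step 5: G0=0(const) G1=G2=1 G2=NOT G0=NOT 0=1 -> 011

011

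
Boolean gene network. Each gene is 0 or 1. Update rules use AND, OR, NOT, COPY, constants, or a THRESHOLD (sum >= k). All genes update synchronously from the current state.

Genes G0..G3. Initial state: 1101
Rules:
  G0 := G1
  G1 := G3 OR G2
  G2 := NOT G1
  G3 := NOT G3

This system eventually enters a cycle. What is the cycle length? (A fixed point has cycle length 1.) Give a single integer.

Step 0: 1101
Step 1: G0=G1=1 G1=G3|G2=1|0=1 G2=NOT G1=NOT 1=0 G3=NOT G3=NOT 1=0 -> 1100
Step 2: G0=G1=1 G1=G3|G2=0|0=0 G2=NOT G1=NOT 1=0 G3=NOT G3=NOT 0=1 -> 1001
Step 3: G0=G1=0 G1=G3|G2=1|0=1 G2=NOT G1=NOT 0=1 G3=NOT G3=NOT 1=0 -> 0110
Step 4: G0=G1=1 G1=G3|G2=0|1=1 G2=NOT G1=NOT 1=0 G3=NOT G3=NOT 0=1 -> 1101
State from step 4 equals state from step 0 -> cycle length 4

Answer: 4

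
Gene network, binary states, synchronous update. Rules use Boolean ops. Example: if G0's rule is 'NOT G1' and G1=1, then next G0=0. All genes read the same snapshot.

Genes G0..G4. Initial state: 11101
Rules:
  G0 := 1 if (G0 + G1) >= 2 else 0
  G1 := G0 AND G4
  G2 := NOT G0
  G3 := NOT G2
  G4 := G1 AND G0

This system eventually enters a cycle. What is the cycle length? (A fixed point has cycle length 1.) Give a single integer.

Step 0: 11101
Step 1: G0=(1+1>=2)=1 G1=G0&G4=1&1=1 G2=NOT G0=NOT 1=0 G3=NOT G2=NOT 1=0 G4=G1&G0=1&1=1 -> 11001
Step 2: G0=(1+1>=2)=1 G1=G0&G4=1&1=1 G2=NOT G0=NOT 1=0 G3=NOT G2=NOT 0=1 G4=G1&G0=1&1=1 -> 11011
Step 3: G0=(1+1>=2)=1 G1=G0&G4=1&1=1 G2=NOT G0=NOT 1=0 G3=NOT G2=NOT 0=1 G4=G1&G0=1&1=1 -> 11011
State from step 3 equals state from step 2 -> cycle length 1

Answer: 1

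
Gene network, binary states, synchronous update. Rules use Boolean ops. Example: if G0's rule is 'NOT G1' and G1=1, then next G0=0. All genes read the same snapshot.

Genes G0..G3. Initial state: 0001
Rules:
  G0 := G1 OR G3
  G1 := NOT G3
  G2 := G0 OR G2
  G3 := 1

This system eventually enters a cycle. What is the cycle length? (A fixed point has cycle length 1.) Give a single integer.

Step 0: 0001
Step 1: G0=G1|G3=0|1=1 G1=NOT G3=NOT 1=0 G2=G0|G2=0|0=0 G3=1(const) -> 1001
Step 2: G0=G1|G3=0|1=1 G1=NOT G3=NOT 1=0 G2=G0|G2=1|0=1 G3=1(const) -> 1011
Step 3: G0=G1|G3=0|1=1 G1=NOT G3=NOT 1=0 G2=G0|G2=1|1=1 G3=1(const) -> 1011
State from step 3 equals state from step 2 -> cycle length 1

Answer: 1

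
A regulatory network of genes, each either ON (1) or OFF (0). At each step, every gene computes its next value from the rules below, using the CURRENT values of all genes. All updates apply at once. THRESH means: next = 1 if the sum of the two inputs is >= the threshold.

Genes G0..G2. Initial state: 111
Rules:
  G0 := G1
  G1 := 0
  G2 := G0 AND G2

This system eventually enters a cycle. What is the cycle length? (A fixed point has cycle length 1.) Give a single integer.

Step 0: 111
Step 1: G0=G1=1 G1=0(const) G2=G0&G2=1&1=1 -> 101
Step 2: G0=G1=0 G1=0(const) G2=G0&G2=1&1=1 -> 001
Step 3: G0=G1=0 G1=0(const) G2=G0&G2=0&1=0 -> 000
Step 4: G0=G1=0 G1=0(const) G2=G0&G2=0&0=0 -> 000
State from step 4 equals state from step 3 -> cycle length 1

Answer: 1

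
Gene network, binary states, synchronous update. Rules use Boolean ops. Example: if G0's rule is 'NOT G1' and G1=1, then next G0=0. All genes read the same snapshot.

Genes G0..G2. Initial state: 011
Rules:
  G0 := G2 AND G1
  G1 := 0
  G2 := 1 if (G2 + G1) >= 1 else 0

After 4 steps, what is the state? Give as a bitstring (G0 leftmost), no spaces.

Step 1: G0=G2&G1=1&1=1 G1=0(const) G2=(1+1>=1)=1 -> 101
Step 2: G0=G2&G1=1&0=0 G1=0(const) G2=(1+0>=1)=1 -> 001
Step 3: G0=G2&G1=1&0=0 G1=0(const) G2=(1+0>=1)=1 -> 001
Step 4: G0=G2&G1=1&0=0 G1=0(const) G2=(1+0>=1)=1 -> 001

001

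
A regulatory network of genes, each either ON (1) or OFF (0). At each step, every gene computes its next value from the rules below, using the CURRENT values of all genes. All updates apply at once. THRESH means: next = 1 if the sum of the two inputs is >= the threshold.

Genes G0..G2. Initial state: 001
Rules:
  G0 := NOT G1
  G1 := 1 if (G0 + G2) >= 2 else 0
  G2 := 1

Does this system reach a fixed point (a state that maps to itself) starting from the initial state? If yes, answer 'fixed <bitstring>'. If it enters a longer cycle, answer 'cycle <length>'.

Answer: cycle 4

Derivation:
Step 0: 001
Step 1: G0=NOT G1=NOT 0=1 G1=(0+1>=2)=0 G2=1(const) -> 101
Step 2: G0=NOT G1=NOT 0=1 G1=(1+1>=2)=1 G2=1(const) -> 111
Step 3: G0=NOT G1=NOT 1=0 G1=(1+1>=2)=1 G2=1(const) -> 011
Step 4: G0=NOT G1=NOT 1=0 G1=(0+1>=2)=0 G2=1(const) -> 001
Cycle of length 4 starting at step 0 -> no fixed point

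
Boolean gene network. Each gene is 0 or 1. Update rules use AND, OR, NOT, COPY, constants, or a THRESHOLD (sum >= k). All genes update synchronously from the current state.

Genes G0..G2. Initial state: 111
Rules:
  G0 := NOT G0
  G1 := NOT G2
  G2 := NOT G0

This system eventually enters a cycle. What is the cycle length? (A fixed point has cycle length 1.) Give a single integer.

Answer: 2

Derivation:
Step 0: 111
Step 1: G0=NOT G0=NOT 1=0 G1=NOT G2=NOT 1=0 G2=NOT G0=NOT 1=0 -> 000
Step 2: G0=NOT G0=NOT 0=1 G1=NOT G2=NOT 0=1 G2=NOT G0=NOT 0=1 -> 111
State from step 2 equals state from step 0 -> cycle length 2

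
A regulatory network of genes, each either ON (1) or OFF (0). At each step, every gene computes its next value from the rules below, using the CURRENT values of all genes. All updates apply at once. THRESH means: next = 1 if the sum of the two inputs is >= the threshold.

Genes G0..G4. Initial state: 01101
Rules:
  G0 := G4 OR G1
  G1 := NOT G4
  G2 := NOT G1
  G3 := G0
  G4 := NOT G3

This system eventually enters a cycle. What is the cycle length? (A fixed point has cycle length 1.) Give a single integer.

Answer: 4

Derivation:
Step 0: 01101
Step 1: G0=G4|G1=1|1=1 G1=NOT G4=NOT 1=0 G2=NOT G1=NOT 1=0 G3=G0=0 G4=NOT G3=NOT 0=1 -> 10001
Step 2: G0=G4|G1=1|0=1 G1=NOT G4=NOT 1=0 G2=NOT G1=NOT 0=1 G3=G0=1 G4=NOT G3=NOT 0=1 -> 10111
Step 3: G0=G4|G1=1|0=1 G1=NOT G4=NOT 1=0 G2=NOT G1=NOT 0=1 G3=G0=1 G4=NOT G3=NOT 1=0 -> 10110
Step 4: G0=G4|G1=0|0=0 G1=NOT G4=NOT 0=1 G2=NOT G1=NOT 0=1 G3=G0=1 G4=NOT G3=NOT 1=0 -> 01110
Step 5: G0=G4|G1=0|1=1 G1=NOT G4=NOT 0=1 G2=NOT G1=NOT 1=0 G3=G0=0 G4=NOT G3=NOT 1=0 -> 11000
Step 6: G0=G4|G1=0|1=1 G1=NOT G4=NOT 0=1 G2=NOT G1=NOT 1=0 G3=G0=1 G4=NOT G3=NOT 0=1 -> 11011
Step 7: G0=G4|G1=1|1=1 G1=NOT G4=NOT 1=0 G2=NOT G1=NOT 1=0 G3=G0=1 G4=NOT G3=NOT 1=0 -> 10010
Step 8: G0=G4|G1=0|0=0 G1=NOT G4=NOT 0=1 G2=NOT G1=NOT 0=1 G3=G0=1 G4=NOT G3=NOT 1=0 -> 01110
State from step 8 equals state from step 4 -> cycle length 4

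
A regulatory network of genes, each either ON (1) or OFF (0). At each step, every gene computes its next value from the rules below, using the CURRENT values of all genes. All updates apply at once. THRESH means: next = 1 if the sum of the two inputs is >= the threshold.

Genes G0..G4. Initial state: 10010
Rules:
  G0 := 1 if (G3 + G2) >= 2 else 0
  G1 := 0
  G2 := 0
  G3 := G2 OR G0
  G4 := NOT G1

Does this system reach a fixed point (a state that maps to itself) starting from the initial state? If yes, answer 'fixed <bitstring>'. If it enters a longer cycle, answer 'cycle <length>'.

Answer: fixed 00001

Derivation:
Step 0: 10010
Step 1: G0=(1+0>=2)=0 G1=0(const) G2=0(const) G3=G2|G0=0|1=1 G4=NOT G1=NOT 0=1 -> 00011
Step 2: G0=(1+0>=2)=0 G1=0(const) G2=0(const) G3=G2|G0=0|0=0 G4=NOT G1=NOT 0=1 -> 00001
Step 3: G0=(0+0>=2)=0 G1=0(const) G2=0(const) G3=G2|G0=0|0=0 G4=NOT G1=NOT 0=1 -> 00001
Fixed point reached at step 2: 00001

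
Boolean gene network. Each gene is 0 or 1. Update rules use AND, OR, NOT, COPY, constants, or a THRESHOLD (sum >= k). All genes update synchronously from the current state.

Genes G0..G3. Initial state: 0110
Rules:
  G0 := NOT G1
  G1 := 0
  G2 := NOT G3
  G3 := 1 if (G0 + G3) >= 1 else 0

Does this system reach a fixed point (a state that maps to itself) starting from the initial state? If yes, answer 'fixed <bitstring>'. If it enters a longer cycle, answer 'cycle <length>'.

Answer: fixed 1001

Derivation:
Step 0: 0110
Step 1: G0=NOT G1=NOT 1=0 G1=0(const) G2=NOT G3=NOT 0=1 G3=(0+0>=1)=0 -> 0010
Step 2: G0=NOT G1=NOT 0=1 G1=0(const) G2=NOT G3=NOT 0=1 G3=(0+0>=1)=0 -> 1010
Step 3: G0=NOT G1=NOT 0=1 G1=0(const) G2=NOT G3=NOT 0=1 G3=(1+0>=1)=1 -> 1011
Step 4: G0=NOT G1=NOT 0=1 G1=0(const) G2=NOT G3=NOT 1=0 G3=(1+1>=1)=1 -> 1001
Step 5: G0=NOT G1=NOT 0=1 G1=0(const) G2=NOT G3=NOT 1=0 G3=(1+1>=1)=1 -> 1001
Fixed point reached at step 4: 1001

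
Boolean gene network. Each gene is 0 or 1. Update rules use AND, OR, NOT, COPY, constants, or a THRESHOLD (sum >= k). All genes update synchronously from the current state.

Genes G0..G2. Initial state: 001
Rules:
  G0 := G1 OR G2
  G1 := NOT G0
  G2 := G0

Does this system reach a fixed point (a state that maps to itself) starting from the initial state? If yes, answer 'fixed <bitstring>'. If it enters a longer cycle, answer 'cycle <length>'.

Step 0: 001
Step 1: G0=G1|G2=0|1=1 G1=NOT G0=NOT 0=1 G2=G0=0 -> 110
Step 2: G0=G1|G2=1|0=1 G1=NOT G0=NOT 1=0 G2=G0=1 -> 101
Step 3: G0=G1|G2=0|1=1 G1=NOT G0=NOT 1=0 G2=G0=1 -> 101
Fixed point reached at step 2: 101

Answer: fixed 101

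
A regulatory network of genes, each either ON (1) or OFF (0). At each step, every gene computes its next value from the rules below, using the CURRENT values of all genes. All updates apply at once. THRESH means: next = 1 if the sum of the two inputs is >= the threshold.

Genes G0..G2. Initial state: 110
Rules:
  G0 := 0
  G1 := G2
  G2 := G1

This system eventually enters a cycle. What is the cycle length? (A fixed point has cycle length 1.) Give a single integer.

Step 0: 110
Step 1: G0=0(const) G1=G2=0 G2=G1=1 -> 001
Step 2: G0=0(const) G1=G2=1 G2=G1=0 -> 010
Step 3: G0=0(const) G1=G2=0 G2=G1=1 -> 001
State from step 3 equals state from step 1 -> cycle length 2

Answer: 2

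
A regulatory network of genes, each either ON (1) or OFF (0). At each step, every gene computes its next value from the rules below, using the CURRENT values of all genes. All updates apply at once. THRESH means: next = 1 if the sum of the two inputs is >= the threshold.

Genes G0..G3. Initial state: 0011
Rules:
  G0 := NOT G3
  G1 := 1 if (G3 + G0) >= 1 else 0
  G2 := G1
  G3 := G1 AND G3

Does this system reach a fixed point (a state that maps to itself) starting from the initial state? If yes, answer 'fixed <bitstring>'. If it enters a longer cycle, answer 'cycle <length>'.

Answer: fixed 1110

Derivation:
Step 0: 0011
Step 1: G0=NOT G3=NOT 1=0 G1=(1+0>=1)=1 G2=G1=0 G3=G1&G3=0&1=0 -> 0100
Step 2: G0=NOT G3=NOT 0=1 G1=(0+0>=1)=0 G2=G1=1 G3=G1&G3=1&0=0 -> 1010
Step 3: G0=NOT G3=NOT 0=1 G1=(0+1>=1)=1 G2=G1=0 G3=G1&G3=0&0=0 -> 1100
Step 4: G0=NOT G3=NOT 0=1 G1=(0+1>=1)=1 G2=G1=1 G3=G1&G3=1&0=0 -> 1110
Step 5: G0=NOT G3=NOT 0=1 G1=(0+1>=1)=1 G2=G1=1 G3=G1&G3=1&0=0 -> 1110
Fixed point reached at step 4: 1110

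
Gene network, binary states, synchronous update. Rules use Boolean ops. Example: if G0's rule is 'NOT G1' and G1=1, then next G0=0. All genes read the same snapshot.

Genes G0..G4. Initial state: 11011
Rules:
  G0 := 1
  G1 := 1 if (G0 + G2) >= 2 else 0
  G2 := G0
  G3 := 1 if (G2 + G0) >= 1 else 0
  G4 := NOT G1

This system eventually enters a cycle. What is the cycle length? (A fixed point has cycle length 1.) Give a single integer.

Answer: 1

Derivation:
Step 0: 11011
Step 1: G0=1(const) G1=(1+0>=2)=0 G2=G0=1 G3=(0+1>=1)=1 G4=NOT G1=NOT 1=0 -> 10110
Step 2: G0=1(const) G1=(1+1>=2)=1 G2=G0=1 G3=(1+1>=1)=1 G4=NOT G1=NOT 0=1 -> 11111
Step 3: G0=1(const) G1=(1+1>=2)=1 G2=G0=1 G3=(1+1>=1)=1 G4=NOT G1=NOT 1=0 -> 11110
Step 4: G0=1(const) G1=(1+1>=2)=1 G2=G0=1 G3=(1+1>=1)=1 G4=NOT G1=NOT 1=0 -> 11110
State from step 4 equals state from step 3 -> cycle length 1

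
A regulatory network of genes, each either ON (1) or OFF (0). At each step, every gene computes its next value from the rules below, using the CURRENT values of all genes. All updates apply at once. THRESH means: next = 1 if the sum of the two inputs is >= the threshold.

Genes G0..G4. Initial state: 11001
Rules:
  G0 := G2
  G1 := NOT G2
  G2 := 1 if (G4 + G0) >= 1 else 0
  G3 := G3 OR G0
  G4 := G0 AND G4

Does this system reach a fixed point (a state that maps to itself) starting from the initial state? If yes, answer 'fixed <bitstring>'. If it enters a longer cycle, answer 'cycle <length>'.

Answer: fixed 10110

Derivation:
Step 0: 11001
Step 1: G0=G2=0 G1=NOT G2=NOT 0=1 G2=(1+1>=1)=1 G3=G3|G0=0|1=1 G4=G0&G4=1&1=1 -> 01111
Step 2: G0=G2=1 G1=NOT G2=NOT 1=0 G2=(1+0>=1)=1 G3=G3|G0=1|0=1 G4=G0&G4=0&1=0 -> 10110
Step 3: G0=G2=1 G1=NOT G2=NOT 1=0 G2=(0+1>=1)=1 G3=G3|G0=1|1=1 G4=G0&G4=1&0=0 -> 10110
Fixed point reached at step 2: 10110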